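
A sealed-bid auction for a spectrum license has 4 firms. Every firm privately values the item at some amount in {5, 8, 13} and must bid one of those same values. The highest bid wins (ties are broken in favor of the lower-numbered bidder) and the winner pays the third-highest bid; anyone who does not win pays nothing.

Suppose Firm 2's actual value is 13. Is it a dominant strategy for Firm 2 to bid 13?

Yes

Check each profile of the others' bids and compare truth against every alternative bid.
Others bid (5, 5, 13): truth gives 8, best alternative gives 0.
Others bid (5, 13, 5): truth gives 8, best alternative gives 0.
Others bid (8, 5, 5): truth gives 8, best alternative gives 0.
Others bid (5, 8, 13): truth gives 5, best alternative gives 0.
Others bid (5, 13, 8): truth gives 5, best alternative gives 0.
Others bid (8, 5, 8): truth gives 5, best alternative gives 0.
(Remaining 21 profiles checked similarly; truth is weakly best in each.)
In every case the truthful bid is at least as good as any alternative, so it is a dominant strategy.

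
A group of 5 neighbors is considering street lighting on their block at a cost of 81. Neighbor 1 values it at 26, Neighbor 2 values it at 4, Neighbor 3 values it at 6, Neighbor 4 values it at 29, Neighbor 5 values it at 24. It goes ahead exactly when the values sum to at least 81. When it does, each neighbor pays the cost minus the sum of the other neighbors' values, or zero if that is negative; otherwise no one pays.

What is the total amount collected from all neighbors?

55

Total value 89 ≥ cost 81, so it is built.
Neighbor 1: others sum to 63; max(0, 81 - 63) = 18.
Neighbor 2: others sum to 85; max(0, 81 - 85) = 0.
Neighbor 3: others sum to 83; max(0, 81 - 83) = 0.
Neighbor 4: others sum to 60; max(0, 81 - 60) = 21.
Neighbor 5: others sum to 65; max(0, 81 - 65) = 16.
Total collected = 18 + 0 + 0 + 21 + 16 = 55.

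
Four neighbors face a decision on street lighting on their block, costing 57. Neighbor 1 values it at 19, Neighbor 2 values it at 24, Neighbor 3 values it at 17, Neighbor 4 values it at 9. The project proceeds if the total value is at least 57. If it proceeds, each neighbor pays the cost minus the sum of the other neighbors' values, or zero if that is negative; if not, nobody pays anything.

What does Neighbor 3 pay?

5

Total value 69 ≥ cost 57, so the project is built.
The other neighbors' values sum to 52.
Cost minus that sum is 57 - 52 = 5.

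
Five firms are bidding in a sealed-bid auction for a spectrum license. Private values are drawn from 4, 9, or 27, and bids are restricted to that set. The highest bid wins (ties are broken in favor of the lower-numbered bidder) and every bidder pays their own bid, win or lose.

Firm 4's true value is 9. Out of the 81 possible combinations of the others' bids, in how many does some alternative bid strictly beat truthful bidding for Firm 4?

79

Others bid (4, 4, 4, 27): truth gives -9; bid 4 gives -4 > -9. Violating.
Others bid (4, 4, 9, 4): truth gives -9; bid 4 gives -4 > -9. Violating.
Others bid (4, 4, 9, 9): truth gives -9; bid 4 gives -4 > -9. Violating.
Others bid (4, 4, 9, 27): truth gives -9; bid 4 gives -4 > -9. Violating.
Others bid (4, 4, 4, 4): truth gives 0; no alternative beats it.
Others bid (4, 4, 4, 9): truth gives 0; no alternative beats it.
(Checking all 81 profiles: 79 have a profitable deviation, 2 do not.)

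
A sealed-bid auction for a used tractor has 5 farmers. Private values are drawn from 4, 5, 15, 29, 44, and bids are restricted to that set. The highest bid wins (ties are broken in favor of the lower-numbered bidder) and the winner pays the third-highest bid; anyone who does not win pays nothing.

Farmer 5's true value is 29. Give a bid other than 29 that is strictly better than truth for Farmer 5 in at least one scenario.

44

Suppose Farmer 1 bids 4, Farmer 2 bids 4, Farmer 3 bids 4 and Farmer 4 bids 29.
Bid 29: loses, pays 0, utility 0.
Bid 44: wins, pays 4, utility 29 - 4 = 25.
So bidding 44 beats truth here (25 > 0).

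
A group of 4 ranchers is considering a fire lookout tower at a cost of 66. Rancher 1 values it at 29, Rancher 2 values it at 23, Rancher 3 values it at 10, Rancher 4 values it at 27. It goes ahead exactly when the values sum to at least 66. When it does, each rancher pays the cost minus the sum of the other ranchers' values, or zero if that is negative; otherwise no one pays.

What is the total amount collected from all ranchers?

Total value 89 ≥ cost 66, so it is built.
Rancher 1: others sum to 60; max(0, 66 - 60) = 6.
Rancher 2: others sum to 66; max(0, 66 - 66) = 0.
Rancher 3: others sum to 79; max(0, 66 - 79) = 0.
Rancher 4: others sum to 62; max(0, 66 - 62) = 4.
Total collected = 6 + 0 + 0 + 4 = 10.

10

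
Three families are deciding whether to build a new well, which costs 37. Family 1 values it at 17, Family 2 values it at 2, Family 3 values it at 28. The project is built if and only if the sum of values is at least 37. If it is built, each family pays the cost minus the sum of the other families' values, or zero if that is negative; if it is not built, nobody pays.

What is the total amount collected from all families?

Total value 47 ≥ cost 37, so it is built.
Family 1: others sum to 30; max(0, 37 - 30) = 7.
Family 2: others sum to 45; max(0, 37 - 45) = 0.
Family 3: others sum to 19; max(0, 37 - 19) = 18.
Total collected = 7 + 0 + 18 = 25.

25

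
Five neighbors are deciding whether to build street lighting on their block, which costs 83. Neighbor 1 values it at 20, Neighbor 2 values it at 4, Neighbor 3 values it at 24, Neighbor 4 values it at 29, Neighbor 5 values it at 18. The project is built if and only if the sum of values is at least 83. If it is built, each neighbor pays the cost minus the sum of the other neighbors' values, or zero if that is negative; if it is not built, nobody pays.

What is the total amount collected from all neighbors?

Total value 95 ≥ cost 83, so it is built.
Neighbor 1: others sum to 75; max(0, 83 - 75) = 8.
Neighbor 2: others sum to 91; max(0, 83 - 91) = 0.
Neighbor 3: others sum to 71; max(0, 83 - 71) = 12.
Neighbor 4: others sum to 66; max(0, 83 - 66) = 17.
Neighbor 5: others sum to 77; max(0, 83 - 77) = 6.
Total collected = 8 + 0 + 12 + 17 + 6 = 43.

43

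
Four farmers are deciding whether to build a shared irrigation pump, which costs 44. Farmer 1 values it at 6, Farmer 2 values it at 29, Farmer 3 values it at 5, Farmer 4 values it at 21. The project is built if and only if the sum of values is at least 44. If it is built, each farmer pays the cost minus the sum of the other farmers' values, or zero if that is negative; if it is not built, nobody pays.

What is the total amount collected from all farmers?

Total value 61 ≥ cost 44, so it is built.
Farmer 1: others sum to 55; max(0, 44 - 55) = 0.
Farmer 2: others sum to 32; max(0, 44 - 32) = 12.
Farmer 3: others sum to 56; max(0, 44 - 56) = 0.
Farmer 4: others sum to 40; max(0, 44 - 40) = 4.
Total collected = 0 + 12 + 0 + 4 = 16.

16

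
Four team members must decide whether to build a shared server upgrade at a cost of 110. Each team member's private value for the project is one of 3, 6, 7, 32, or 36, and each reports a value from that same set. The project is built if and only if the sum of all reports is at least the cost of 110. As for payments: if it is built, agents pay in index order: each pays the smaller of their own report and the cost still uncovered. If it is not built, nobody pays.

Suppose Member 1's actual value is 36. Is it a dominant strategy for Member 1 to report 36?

No

Consider the case where Member 2 reports 6, Member 3 reports 36 and Member 4 reports 36.
Truthful report 36: project built, pays 36, utility 36 - 36 = 0.
Report 32 instead: project built, pays 32, utility 36 - 32 = 4.
Since 4 > 0, reporting 32 is strictly better here, so truthful reporting is not dominant.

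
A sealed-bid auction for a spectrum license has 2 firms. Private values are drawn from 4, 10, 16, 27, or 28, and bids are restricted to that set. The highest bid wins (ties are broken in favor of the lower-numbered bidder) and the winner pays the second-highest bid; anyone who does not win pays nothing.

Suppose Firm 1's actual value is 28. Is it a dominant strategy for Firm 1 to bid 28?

Yes

Check each profile of the others' bids and compare truth against every alternative bid.
Others bid (4): truth gives 24, best alternative gives 24.
Others bid (10): truth gives 18, best alternative gives 18.
Others bid (16): truth gives 12, best alternative gives 12.
Others bid (27): truth gives 1, best alternative gives 1.
Others bid (28): truth gives 0, best alternative gives 0.
In every case the truthful bid is at least as good as any alternative, so it is a dominant strategy.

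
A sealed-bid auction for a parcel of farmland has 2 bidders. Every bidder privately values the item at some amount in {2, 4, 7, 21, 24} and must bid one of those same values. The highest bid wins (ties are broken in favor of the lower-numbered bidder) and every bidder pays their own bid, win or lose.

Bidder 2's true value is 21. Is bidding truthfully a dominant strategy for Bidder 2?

Consider the case where Bidder 1 bids 2.
Truthful bid 21: wins, pays 21, utility 21 - 21 = 0.
Bid 4 instead: wins, pays 4, utility 21 - 4 = 17.
Since 17 > 0, bidding 4 is strictly better here, so truthful bidding is not dominant.

No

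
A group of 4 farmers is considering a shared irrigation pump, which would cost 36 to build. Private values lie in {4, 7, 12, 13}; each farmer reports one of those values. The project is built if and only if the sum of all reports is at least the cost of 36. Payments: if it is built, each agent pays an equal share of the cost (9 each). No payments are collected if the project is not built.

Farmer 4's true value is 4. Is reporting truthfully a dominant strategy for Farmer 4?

Check each profile of the others' reports and compare truth against every alternative report.
Others report (4, 12, 13): truth gives 0, best alternative gives -5.
Others report (4, 13, 12): truth gives 0, best alternative gives -5.
Others report (4, 13, 13): truth gives 0, best alternative gives -5.
Others report (7, 12, 12): truth gives 0, best alternative gives -5.
Others report (12, 4, 13): truth gives 0, best alternative gives -5.
Others report (12, 7, 12): truth gives 0, best alternative gives -5.
(Remaining 58 profiles checked similarly; truth is weakly best in each.)
In every case the truthful report is at least as good as any alternative, so it is a dominant strategy.

Yes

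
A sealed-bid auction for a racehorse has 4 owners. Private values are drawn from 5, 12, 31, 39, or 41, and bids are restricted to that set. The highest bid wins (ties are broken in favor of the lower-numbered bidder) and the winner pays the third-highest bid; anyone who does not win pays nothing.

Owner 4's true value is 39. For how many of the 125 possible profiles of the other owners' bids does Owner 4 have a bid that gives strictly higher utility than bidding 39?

Others bid (5, 5, 39): truth gives 0; bid 41 gives 34 > 0. Violating.
Others bid (5, 12, 39): truth gives 0; bid 41 gives 27 > 0. Violating.
Others bid (5, 31, 39): truth gives 0; bid 41 gives 8 > 0. Violating.
Others bid (5, 39, 5): truth gives 0; bid 41 gives 34 > 0. Violating.
Others bid (5, 5, 5): truth gives 34; no alternative beats it.
Others bid (5, 5, 12): truth gives 34; no alternative beats it.
(Checking all 125 profiles: 27 have a profitable deviation, 98 do not.)

27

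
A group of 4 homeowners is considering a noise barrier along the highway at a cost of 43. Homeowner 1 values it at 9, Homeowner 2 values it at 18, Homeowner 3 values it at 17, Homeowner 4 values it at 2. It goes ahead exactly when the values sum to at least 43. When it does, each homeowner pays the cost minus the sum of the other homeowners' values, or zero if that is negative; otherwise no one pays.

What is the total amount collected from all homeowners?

Total value 46 ≥ cost 43, so it is built.
Homeowner 1: others sum to 37; max(0, 43 - 37) = 6.
Homeowner 2: others sum to 28; max(0, 43 - 28) = 15.
Homeowner 3: others sum to 29; max(0, 43 - 29) = 14.
Homeowner 4: others sum to 44; max(0, 43 - 44) = 0.
Total collected = 6 + 15 + 14 + 0 = 35.

35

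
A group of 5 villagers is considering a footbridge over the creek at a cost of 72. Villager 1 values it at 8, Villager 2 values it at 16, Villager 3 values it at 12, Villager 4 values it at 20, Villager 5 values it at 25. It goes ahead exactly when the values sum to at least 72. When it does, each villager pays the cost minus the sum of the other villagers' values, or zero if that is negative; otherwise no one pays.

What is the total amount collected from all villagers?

Total value 81 ≥ cost 72, so it is built.
Villager 1: others sum to 73; max(0, 72 - 73) = 0.
Villager 2: others sum to 65; max(0, 72 - 65) = 7.
Villager 3: others sum to 69; max(0, 72 - 69) = 3.
Villager 4: others sum to 61; max(0, 72 - 61) = 11.
Villager 5: others sum to 56; max(0, 72 - 56) = 16.
Total collected = 0 + 7 + 3 + 11 + 16 = 37.

37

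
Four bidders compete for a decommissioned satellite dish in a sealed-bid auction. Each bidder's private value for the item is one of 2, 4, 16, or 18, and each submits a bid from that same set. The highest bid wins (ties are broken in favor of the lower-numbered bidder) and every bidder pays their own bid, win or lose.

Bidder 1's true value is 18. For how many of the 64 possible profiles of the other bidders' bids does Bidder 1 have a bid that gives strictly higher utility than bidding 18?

Others bid (2, 2, 2): truth gives 0; bid 2 gives 16 > 0. Violating.
Others bid (2, 2, 4): truth gives 0; bid 4 gives 14 > 0. Violating.
Others bid (2, 2, 16): truth gives 0; bid 16 gives 2 > 0. Violating.
Others bid (2, 4, 2): truth gives 0; bid 4 gives 14 > 0. Violating.
Others bid (2, 2, 18): truth gives 0; no alternative beats it.
Others bid (2, 4, 18): truth gives 0; no alternative beats it.
(Checking all 64 profiles: 27 have a profitable deviation, 37 do not.)

27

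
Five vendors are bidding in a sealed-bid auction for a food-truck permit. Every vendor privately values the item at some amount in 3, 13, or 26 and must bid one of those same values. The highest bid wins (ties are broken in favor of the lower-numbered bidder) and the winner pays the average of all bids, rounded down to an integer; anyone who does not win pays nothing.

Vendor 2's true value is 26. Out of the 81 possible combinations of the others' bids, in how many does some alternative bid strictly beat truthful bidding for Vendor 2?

8

Others bid (3, 3, 3, 3): truth gives 19; bid 13 gives 21 > 19. Violating.
Others bid (3, 3, 3, 13): truth gives 17; bid 13 gives 19 > 17. Violating.
Others bid (3, 3, 13, 3): truth gives 17; bid 13 gives 19 > 17. Violating.
Others bid (3, 3, 13, 13): truth gives 15; bid 13 gives 17 > 15. Violating.
Others bid (3, 3, 3, 26): truth gives 14; no alternative beats it.
Others bid (3, 3, 13, 26): truth gives 12; no alternative beats it.
(Checking all 81 profiles: 8 have a profitable deviation, 73 do not.)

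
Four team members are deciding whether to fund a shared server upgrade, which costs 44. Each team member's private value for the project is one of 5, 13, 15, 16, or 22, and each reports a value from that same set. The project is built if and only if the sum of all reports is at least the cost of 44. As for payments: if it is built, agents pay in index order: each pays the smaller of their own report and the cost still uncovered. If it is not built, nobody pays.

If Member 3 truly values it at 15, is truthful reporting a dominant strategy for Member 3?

No

Consider the case where Member 1 reports 5, Member 2 reports 5 and Member 4 reports 22.
Truthful report 15: project built, pays 15, utility 15 - 15 = 0.
Report 13 instead: project built, pays 13, utility 15 - 13 = 2.
Since 2 > 0, reporting 13 is strictly better here, so truthful reporting is not dominant.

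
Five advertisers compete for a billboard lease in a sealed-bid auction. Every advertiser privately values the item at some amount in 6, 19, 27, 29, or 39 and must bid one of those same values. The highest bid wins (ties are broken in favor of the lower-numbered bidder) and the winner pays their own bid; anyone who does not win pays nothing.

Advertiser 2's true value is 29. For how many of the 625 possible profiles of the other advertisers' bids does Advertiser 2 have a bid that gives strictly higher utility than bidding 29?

54

Others bid (6, 6, 6, 6): truth gives 0; bid 19 gives 10 > 0. Violating.
Others bid (6, 6, 6, 19): truth gives 0; bid 19 gives 10 > 0. Violating.
Others bid (6, 6, 6, 27): truth gives 0; bid 27 gives 2 > 0. Violating.
Others bid (6, 6, 19, 6): truth gives 0; bid 19 gives 10 > 0. Violating.
Others bid (6, 6, 6, 29): truth gives 0; no alternative beats it.
Others bid (6, 6, 6, 39): truth gives 0; no alternative beats it.
(Checking all 625 profiles: 54 have a profitable deviation, 571 do not.)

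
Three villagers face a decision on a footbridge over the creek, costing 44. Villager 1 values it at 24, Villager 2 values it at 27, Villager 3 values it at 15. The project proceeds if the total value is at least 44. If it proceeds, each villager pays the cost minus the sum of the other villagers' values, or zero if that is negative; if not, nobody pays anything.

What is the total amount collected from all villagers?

Total value 66 ≥ cost 44, so it is built.
Villager 1: others sum to 42; max(0, 44 - 42) = 2.
Villager 2: others sum to 39; max(0, 44 - 39) = 5.
Villager 3: others sum to 51; max(0, 44 - 51) = 0.
Total collected = 2 + 5 + 0 = 7.

7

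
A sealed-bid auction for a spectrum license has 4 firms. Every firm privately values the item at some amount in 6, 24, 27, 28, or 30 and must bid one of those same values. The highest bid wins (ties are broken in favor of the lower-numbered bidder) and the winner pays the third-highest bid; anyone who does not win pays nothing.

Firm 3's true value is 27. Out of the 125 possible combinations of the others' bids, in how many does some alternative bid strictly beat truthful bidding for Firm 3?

24

Others bid (6, 6, 28): truth gives 0; bid 28 gives 21 > 0. Violating.
Others bid (6, 6, 30): truth gives 0; bid 30 gives 21 > 0. Violating.
Others bid (6, 24, 28): truth gives 0; bid 28 gives 3 > 0. Violating.
Others bid (6, 24, 30): truth gives 0; bid 30 gives 3 > 0. Violating.
Others bid (6, 6, 6): truth gives 21; no alternative beats it.
Others bid (6, 6, 24): truth gives 21; no alternative beats it.
(Checking all 125 profiles: 24 have a profitable deviation, 101 do not.)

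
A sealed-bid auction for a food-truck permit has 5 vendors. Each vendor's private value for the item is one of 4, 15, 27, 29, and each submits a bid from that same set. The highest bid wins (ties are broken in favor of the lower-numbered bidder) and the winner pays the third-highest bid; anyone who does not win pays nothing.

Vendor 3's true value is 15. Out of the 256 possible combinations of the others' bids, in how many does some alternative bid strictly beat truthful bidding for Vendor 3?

Others bid (4, 4, 4, 27): truth gives 0; bid 27 gives 11 > 0. Violating.
Others bid (4, 4, 4, 29): truth gives 0; bid 29 gives 11 > 0. Violating.
Others bid (4, 4, 27, 4): truth gives 0; bid 27 gives 11 > 0. Violating.
Others bid (4, 4, 29, 4): truth gives 0; bid 29 gives 11 > 0. Violating.
Others bid (4, 4, 4, 4): truth gives 11; no alternative beats it.
Others bid (4, 4, 4, 15): truth gives 11; no alternative beats it.
(Checking all 256 profiles: 8 have a profitable deviation, 248 do not.)

8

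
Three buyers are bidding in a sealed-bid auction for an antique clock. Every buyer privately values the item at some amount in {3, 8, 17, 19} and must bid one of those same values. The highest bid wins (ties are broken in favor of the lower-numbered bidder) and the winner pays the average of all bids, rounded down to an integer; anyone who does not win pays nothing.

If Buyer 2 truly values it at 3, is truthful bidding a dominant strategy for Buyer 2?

Check each profile of the others' bids and compare truth against every alternative bid.
Others bid (3, 8): truth gives 0, best alternative gives -3.
Others bid (3, 3): truth gives 0, best alternative gives -1.
Others bid (3, 17): truth gives 0, best alternative gives 0.
Others bid (3, 19): truth gives 0, best alternative gives 0.
Others bid (8, 3): truth gives 0, best alternative gives 0.
Others bid (8, 8): truth gives 0, best alternative gives 0.
(Remaining 10 profiles checked similarly; truth is weakly best in each.)
In every case the truthful bid is at least as good as any alternative, so it is a dominant strategy.

Yes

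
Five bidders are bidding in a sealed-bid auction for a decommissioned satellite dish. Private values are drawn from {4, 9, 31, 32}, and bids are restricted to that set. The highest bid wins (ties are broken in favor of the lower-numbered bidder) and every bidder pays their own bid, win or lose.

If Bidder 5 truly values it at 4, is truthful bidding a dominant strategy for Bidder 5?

Check each profile of the others' bids and compare truth against every alternative bid.
Others bid (4, 4, 4, 9): truth gives -4, best alternative gives -9.
Others bid (4, 4, 4, 31): truth gives -4, best alternative gives -9.
Others bid (4, 4, 4, 32): truth gives -4, best alternative gives -9.
Others bid (4, 4, 9, 4): truth gives -4, best alternative gives -9.
Others bid (4, 4, 9, 9): truth gives -4, best alternative gives -9.
Others bid (4, 4, 9, 31): truth gives -4, best alternative gives -9.
(Remaining 250 profiles checked similarly; truth is weakly best in each.)
In every case the truthful bid is at least as good as any alternative, so it is a dominant strategy.

Yes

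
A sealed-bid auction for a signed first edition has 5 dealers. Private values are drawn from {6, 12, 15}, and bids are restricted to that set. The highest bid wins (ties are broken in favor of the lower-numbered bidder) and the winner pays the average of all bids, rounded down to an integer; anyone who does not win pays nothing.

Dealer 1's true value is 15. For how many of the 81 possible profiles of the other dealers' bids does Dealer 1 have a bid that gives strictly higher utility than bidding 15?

15

Others bid (6, 6, 6, 6): truth gives 8; bid 6 gives 9 > 8. Violating.
Others bid (6, 6, 6, 12): truth gives 6; bid 12 gives 7 > 6. Violating.
Others bid (6, 6, 12, 6): truth gives 6; bid 12 gives 7 > 6. Violating.
Others bid (6, 6, 12, 12): truth gives 5; bid 12 gives 6 > 5. Violating.
Others bid (6, 6, 6, 15): truth gives 6; no alternative beats it.
Others bid (6, 6, 12, 15): truth gives 5; no alternative beats it.
(Checking all 81 profiles: 15 have a profitable deviation, 66 do not.)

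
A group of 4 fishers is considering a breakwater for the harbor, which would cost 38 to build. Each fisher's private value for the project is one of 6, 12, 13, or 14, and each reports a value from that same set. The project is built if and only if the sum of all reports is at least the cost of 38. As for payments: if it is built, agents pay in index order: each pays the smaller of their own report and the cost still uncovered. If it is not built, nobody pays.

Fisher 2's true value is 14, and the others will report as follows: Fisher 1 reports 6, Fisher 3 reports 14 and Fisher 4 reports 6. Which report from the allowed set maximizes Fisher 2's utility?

Report 6: project not built, utility 0.
Report 12: project built, pays 12, utility 14 - 12 = 2.
Report 13: project built, pays 13, utility 14 - 13 = 1.
Report 14: project built, pays 14, utility 14 - 14 = 0.
The best choice is 12 with utility 2.

12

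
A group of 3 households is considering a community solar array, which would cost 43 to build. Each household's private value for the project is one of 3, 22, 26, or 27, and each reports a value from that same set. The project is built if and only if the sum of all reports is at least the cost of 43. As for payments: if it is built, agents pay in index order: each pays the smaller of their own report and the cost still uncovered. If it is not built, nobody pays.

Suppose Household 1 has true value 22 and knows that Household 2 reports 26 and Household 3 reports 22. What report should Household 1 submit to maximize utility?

3

Report 3: project built, pays 3, utility 22 - 3 = 19.
Report 22: project built, pays 22, utility 22 - 22 = 0.
Report 26: project built, pays 26, utility 22 - 26 = -4.
Report 27: project built, pays 27, utility 22 - 27 = -5.
The best choice is 3 with utility 19.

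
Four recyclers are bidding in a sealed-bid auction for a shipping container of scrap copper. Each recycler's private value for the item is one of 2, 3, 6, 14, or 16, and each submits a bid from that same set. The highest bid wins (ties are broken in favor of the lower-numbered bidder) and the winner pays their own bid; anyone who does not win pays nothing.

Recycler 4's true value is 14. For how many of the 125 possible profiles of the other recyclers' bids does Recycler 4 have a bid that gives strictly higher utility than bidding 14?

8

Others bid (2, 2, 2): truth gives 0; bid 3 gives 11 > 0. Violating.
Others bid (2, 2, 3): truth gives 0; bid 6 gives 8 > 0. Violating.
Others bid (2, 3, 2): truth gives 0; bid 6 gives 8 > 0. Violating.
Others bid (2, 3, 3): truth gives 0; bid 6 gives 8 > 0. Violating.
Others bid (2, 2, 6): truth gives 0; no alternative beats it.
Others bid (2, 2, 14): truth gives 0; no alternative beats it.
(Checking all 125 profiles: 8 have a profitable deviation, 117 do not.)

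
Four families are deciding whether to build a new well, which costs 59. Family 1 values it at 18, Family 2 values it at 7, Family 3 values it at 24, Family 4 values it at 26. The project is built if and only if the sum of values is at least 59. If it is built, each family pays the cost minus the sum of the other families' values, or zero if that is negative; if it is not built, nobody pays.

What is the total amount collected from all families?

Total value 75 ≥ cost 59, so it is built.
Family 1: others sum to 57; max(0, 59 - 57) = 2.
Family 2: others sum to 68; max(0, 59 - 68) = 0.
Family 3: others sum to 51; max(0, 59 - 51) = 8.
Family 4: others sum to 49; max(0, 59 - 49) = 10.
Total collected = 2 + 0 + 8 + 10 = 20.

20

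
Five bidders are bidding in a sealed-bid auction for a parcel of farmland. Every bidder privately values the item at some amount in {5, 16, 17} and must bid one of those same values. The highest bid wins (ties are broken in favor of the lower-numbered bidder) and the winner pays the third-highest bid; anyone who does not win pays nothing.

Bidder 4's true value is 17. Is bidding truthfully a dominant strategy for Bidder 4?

Yes

Check each profile of the others' bids and compare truth against every alternative bid.
Others bid (5, 5, 5, 17): truth gives 12, best alternative gives 0.
Others bid (5, 5, 16, 5): truth gives 12, best alternative gives 0.
Others bid (5, 16, 5, 5): truth gives 12, best alternative gives 0.
Others bid (16, 5, 5, 5): truth gives 12, best alternative gives 0.
Others bid (5, 5, 16, 16): truth gives 1, best alternative gives 0.
Others bid (5, 5, 16, 17): truth gives 1, best alternative gives 0.
(Remaining 75 profiles checked similarly; truth is weakly best in each.)
In every case the truthful bid is at least as good as any alternative, so it is a dominant strategy.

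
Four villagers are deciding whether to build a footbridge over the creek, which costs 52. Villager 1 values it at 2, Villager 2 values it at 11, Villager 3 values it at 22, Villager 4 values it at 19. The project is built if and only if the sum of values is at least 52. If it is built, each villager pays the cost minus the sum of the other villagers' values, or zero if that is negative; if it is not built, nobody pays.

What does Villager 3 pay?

Total value 54 ≥ cost 52, so the project is built.
The other villagers' values sum to 32.
Cost minus that sum is 52 - 32 = 20.

20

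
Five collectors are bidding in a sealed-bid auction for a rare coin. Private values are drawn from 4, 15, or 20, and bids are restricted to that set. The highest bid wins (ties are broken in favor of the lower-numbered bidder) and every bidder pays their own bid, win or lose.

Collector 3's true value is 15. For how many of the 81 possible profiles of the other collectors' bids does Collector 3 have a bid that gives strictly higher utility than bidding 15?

77

Others bid (4, 4, 4, 20): truth gives -15; bid 4 gives -4 > -15. Violating.
Others bid (4, 4, 15, 20): truth gives -15; bid 4 gives -4 > -15. Violating.
Others bid (4, 4, 20, 4): truth gives -15; bid 4 gives -4 > -15. Violating.
Others bid (4, 4, 20, 15): truth gives -15; bid 4 gives -4 > -15. Violating.
Others bid (4, 4, 4, 4): truth gives 0; no alternative beats it.
Others bid (4, 4, 4, 15): truth gives 0; no alternative beats it.
(Checking all 81 profiles: 77 have a profitable deviation, 4 do not.)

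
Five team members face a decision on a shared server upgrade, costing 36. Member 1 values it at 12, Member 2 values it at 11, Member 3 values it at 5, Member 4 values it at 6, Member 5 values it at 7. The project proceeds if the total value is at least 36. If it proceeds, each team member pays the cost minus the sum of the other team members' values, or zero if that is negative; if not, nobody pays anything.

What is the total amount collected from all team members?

16

Total value 41 ≥ cost 36, so it is built.
Member 1: others sum to 29; max(0, 36 - 29) = 7.
Member 2: others sum to 30; max(0, 36 - 30) = 6.
Member 3: others sum to 36; max(0, 36 - 36) = 0.
Member 4: others sum to 35; max(0, 36 - 35) = 1.
Member 5: others sum to 34; max(0, 36 - 34) = 2.
Total collected = 7 + 6 + 0 + 1 + 2 = 16.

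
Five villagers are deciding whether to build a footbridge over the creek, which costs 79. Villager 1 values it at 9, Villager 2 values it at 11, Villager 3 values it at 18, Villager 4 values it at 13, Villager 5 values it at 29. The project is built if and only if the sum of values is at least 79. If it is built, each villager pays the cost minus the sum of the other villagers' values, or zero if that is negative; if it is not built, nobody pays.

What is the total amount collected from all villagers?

Total value 80 ≥ cost 79, so it is built.
Villager 1: others sum to 71; max(0, 79 - 71) = 8.
Villager 2: others sum to 69; max(0, 79 - 69) = 10.
Villager 3: others sum to 62; max(0, 79 - 62) = 17.
Villager 4: others sum to 67; max(0, 79 - 67) = 12.
Villager 5: others sum to 51; max(0, 79 - 51) = 28.
Total collected = 8 + 10 + 17 + 12 + 28 = 75.

75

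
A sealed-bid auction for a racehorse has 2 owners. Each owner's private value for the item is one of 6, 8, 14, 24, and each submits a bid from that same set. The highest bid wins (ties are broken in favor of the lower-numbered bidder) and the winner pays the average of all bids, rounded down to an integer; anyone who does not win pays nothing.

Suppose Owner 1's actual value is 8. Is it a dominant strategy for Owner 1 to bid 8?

No

Consider the case where Owner 2 bids 6.
Truthful bid 8: wins, pays 7, utility 8 - 7 = 1.
Bid 6 instead: wins, pays 6, utility 8 - 6 = 2.
Since 2 > 1, bidding 6 is strictly better here, so truthful bidding is not dominant.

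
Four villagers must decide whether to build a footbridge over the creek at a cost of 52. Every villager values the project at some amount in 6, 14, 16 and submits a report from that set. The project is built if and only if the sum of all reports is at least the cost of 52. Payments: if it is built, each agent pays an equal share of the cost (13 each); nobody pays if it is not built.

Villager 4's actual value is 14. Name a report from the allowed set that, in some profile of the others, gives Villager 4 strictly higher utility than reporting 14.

Suppose Villager 1 reports 6, Villager 2 reports 14 and Villager 3 reports 16.
Report 14: project not built, utility 0.
Report 16: project built, pays 13, utility 14 - 13 = 1.
So reporting 16 beats truth here (1 > 0).

16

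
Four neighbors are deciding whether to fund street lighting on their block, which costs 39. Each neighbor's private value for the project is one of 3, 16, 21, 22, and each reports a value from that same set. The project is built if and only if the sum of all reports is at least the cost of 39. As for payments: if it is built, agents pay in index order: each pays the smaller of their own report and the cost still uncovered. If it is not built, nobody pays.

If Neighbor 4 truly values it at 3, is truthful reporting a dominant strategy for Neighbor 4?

Yes

Check each profile of the others' reports and compare truth against every alternative report.
Others report (3, 3, 21): truth gives 0, best alternative gives -9.
Others report (3, 21, 3): truth gives 0, best alternative gives -9.
Others report (21, 3, 3): truth gives 0, best alternative gives -9.
Others report (3, 3, 22): truth gives 0, best alternative gives -8.
Others report (3, 22, 3): truth gives 0, best alternative gives -8.
Others report (22, 3, 3): truth gives 0, best alternative gives -8.
(Remaining 58 profiles checked similarly; truth is weakly best in each.)
In every case the truthful report is at least as good as any alternative, so it is a dominant strategy.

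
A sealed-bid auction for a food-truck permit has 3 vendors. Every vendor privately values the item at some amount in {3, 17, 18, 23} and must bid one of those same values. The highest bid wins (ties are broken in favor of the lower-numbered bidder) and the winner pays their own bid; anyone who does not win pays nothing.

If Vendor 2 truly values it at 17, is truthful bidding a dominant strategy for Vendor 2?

Check each profile of the others' bids and compare truth against every alternative bid.
Others bid (3, 3): truth gives 0, best alternative gives 0.
Others bid (3, 17): truth gives 0, best alternative gives 0.
Others bid (3, 18): truth gives 0, best alternative gives 0.
Others bid (3, 23): truth gives 0, best alternative gives 0.
Others bid (17, 3): truth gives 0, best alternative gives 0.
Others bid (17, 17): truth gives 0, best alternative gives 0.
(Remaining 10 profiles checked similarly; truth is weakly best in each.)
In every case the truthful bid is at least as good as any alternative, so it is a dominant strategy.

Yes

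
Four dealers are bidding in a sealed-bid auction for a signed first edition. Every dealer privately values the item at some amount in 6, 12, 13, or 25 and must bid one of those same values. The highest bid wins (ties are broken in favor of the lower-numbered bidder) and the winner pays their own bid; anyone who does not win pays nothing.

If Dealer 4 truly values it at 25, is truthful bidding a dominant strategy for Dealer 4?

No

Consider the case where Dealer 1 bids 6, Dealer 2 bids 6 and Dealer 3 bids 6.
Truthful bid 25: wins, pays 25, utility 25 - 25 = 0.
Bid 12 instead: wins, pays 12, utility 25 - 12 = 13.
Since 13 > 0, bidding 12 is strictly better here, so truthful bidding is not dominant.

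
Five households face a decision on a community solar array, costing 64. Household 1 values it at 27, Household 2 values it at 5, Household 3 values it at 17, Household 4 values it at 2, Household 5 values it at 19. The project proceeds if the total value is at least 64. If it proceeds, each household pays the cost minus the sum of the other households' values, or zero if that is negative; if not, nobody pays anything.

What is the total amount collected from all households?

45

Total value 70 ≥ cost 64, so it is built.
Household 1: others sum to 43; max(0, 64 - 43) = 21.
Household 2: others sum to 65; max(0, 64 - 65) = 0.
Household 3: others sum to 53; max(0, 64 - 53) = 11.
Household 4: others sum to 68; max(0, 64 - 68) = 0.
Household 5: others sum to 51; max(0, 64 - 51) = 13.
Total collected = 21 + 0 + 11 + 0 + 13 = 45.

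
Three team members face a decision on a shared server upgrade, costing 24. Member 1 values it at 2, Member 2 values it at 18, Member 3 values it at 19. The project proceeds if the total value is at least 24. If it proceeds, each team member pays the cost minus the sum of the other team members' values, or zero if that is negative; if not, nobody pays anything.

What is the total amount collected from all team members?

Total value 39 ≥ cost 24, so it is built.
Member 1: others sum to 37; max(0, 24 - 37) = 0.
Member 2: others sum to 21; max(0, 24 - 21) = 3.
Member 3: others sum to 20; max(0, 24 - 20) = 4.
Total collected = 0 + 3 + 4 = 7.

7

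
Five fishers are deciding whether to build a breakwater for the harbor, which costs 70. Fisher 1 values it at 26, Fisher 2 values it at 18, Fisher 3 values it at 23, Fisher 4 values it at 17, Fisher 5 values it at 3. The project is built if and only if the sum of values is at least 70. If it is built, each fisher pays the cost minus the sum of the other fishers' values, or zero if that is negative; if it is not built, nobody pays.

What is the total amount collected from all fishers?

Total value 87 ≥ cost 70, so it is built.
Fisher 1: others sum to 61; max(0, 70 - 61) = 9.
Fisher 2: others sum to 69; max(0, 70 - 69) = 1.
Fisher 3: others sum to 64; max(0, 70 - 64) = 6.
Fisher 4: others sum to 70; max(0, 70 - 70) = 0.
Fisher 5: others sum to 84; max(0, 70 - 84) = 0.
Total collected = 9 + 1 + 6 + 0 + 0 = 16.

16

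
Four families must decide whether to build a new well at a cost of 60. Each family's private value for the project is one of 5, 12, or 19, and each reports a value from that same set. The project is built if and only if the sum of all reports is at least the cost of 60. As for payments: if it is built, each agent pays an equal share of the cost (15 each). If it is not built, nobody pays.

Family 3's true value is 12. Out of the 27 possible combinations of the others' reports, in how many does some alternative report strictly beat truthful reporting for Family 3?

3

Others report (12, 19, 19): truth gives -3; report 5 gives 0 > -3. Violating.
Others report (19, 12, 19): truth gives -3; report 5 gives 0 > -3. Violating.
Others report (19, 19, 12): truth gives -3; report 5 gives 0 > -3. Violating.
Others report (5, 5, 5): truth gives 0; no alternative beats it.
Others report (5, 5, 12): truth gives 0; no alternative beats it.
(Checking all 27 profiles: 3 have a profitable deviation, 24 do not.)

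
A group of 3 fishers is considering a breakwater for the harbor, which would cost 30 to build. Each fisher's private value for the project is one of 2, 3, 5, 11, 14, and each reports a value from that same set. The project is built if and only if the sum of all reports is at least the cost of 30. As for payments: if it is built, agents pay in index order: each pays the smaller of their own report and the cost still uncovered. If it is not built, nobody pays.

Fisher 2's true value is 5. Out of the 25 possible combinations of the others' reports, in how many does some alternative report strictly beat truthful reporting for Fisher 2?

Others report (14, 14): truth gives 0; report 2 gives 3 > 0. Violating.
Others report (2, 2): truth gives 0; no alternative beats it.
Others report (2, 3): truth gives 0; no alternative beats it.
(Checking all 25 profiles: 1 has a profitable deviation, 24 do not.)

1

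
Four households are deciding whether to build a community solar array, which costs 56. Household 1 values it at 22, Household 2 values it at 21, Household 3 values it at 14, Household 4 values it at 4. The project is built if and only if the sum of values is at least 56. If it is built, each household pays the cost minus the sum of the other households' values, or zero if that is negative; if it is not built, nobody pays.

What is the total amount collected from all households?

42

Total value 61 ≥ cost 56, so it is built.
Household 1: others sum to 39; max(0, 56 - 39) = 17.
Household 2: others sum to 40; max(0, 56 - 40) = 16.
Household 3: others sum to 47; max(0, 56 - 47) = 9.
Household 4: others sum to 57; max(0, 56 - 57) = 0.
Total collected = 17 + 16 + 9 + 0 = 42.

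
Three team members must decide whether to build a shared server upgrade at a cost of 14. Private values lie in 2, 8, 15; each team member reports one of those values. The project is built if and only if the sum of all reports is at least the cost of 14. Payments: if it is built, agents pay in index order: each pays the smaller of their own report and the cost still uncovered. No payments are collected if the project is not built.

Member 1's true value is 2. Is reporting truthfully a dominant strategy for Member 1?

Check each profile of the others' reports and compare truth against every alternative report.
Others report (2, 8): truth gives 0, best alternative gives -6.
Others report (2, 15): truth gives 0, best alternative gives -6.
Others report (8, 2): truth gives 0, best alternative gives -6.
Others report (8, 8): truth gives 0, best alternative gives -6.
Others report (8, 15): truth gives 0, best alternative gives -6.
Others report (15, 2): truth gives 0, best alternative gives -6.
(Remaining 3 profiles checked similarly; truth is weakly best in each.)
In every case the truthful report is at least as good as any alternative, so it is a dominant strategy.

Yes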